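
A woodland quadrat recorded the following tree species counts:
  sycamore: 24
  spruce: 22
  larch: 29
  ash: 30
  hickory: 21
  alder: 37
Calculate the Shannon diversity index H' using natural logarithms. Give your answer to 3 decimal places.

1.772

Total N = 24+22+29+30+21+37 = 163, so the proportions are 0.14724, 0.13497, 0.17791, 0.18405, 0.12883, 0.22699 (working shown to 5 dp, full precision carried).
Each pᵢ ln pᵢ term: 0.14724×(-1.91570)=-0.28207, 0.13497×(-2.00271)=-0.27030, 0.17791×(-1.72645)=-0.30716, 0.18405×(-1.69255)=-0.31151, 0.12883×(-2.04923)=-0.26401, 0.22699×(-1.48283)=-0.33659.
Sum = -1.77165, so H' = 1.772.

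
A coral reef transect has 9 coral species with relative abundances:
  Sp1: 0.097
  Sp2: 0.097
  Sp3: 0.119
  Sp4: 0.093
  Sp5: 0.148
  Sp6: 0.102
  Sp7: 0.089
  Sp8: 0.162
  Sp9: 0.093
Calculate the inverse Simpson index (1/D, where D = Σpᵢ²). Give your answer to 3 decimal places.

8.565

D = 0.097² + 0.097² + 0.119² + 0.093² + 0.148² + 0.102² + 0.089² + 0.162² + 0.093² = 0.0094090 + 0.0094090 + 0.0141610 + 0.0086490 + 0.0219040 + 0.0104040 + 0.0079210 + 0.0262440 + 0.0086490 = 0.1167500 (working shown to 7 dp, full precision carried).
So 1/D = 8.56531, i.e. 8.565 to 3 decimal places.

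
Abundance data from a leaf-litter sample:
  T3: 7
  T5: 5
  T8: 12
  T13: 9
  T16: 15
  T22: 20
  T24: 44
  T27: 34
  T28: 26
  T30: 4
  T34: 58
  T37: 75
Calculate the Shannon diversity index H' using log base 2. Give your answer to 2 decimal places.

Total N = 7+5+12+9+15+20+44+34+26+4+58+75 = 309, so the proportions are 0.0227, 0.0162, 0.0388, 0.0291, 0.0485, 0.0647, 0.1424, 0.11, 0.0841, 0.0129, 0.1877, 0.2427 (working shown to 4 dp, full precision carried).
Each pᵢ log₂ pᵢ term: 0.0227×(-5.4641)=-0.1238, 0.0162×(-5.9495)=-0.0963, 0.0388×(-4.6865)=-0.1820, 0.0291×(-5.1015)=-0.1486, 0.0485×(-4.3646)=-0.2119, 0.0647×(-3.9495)=-0.2556, 0.1424×(-2.8120)=-0.4004, 0.11×(-3.1840)=-0.3503, 0.0841×(-3.5710)=-0.3005, 0.0129×(-6.2715)=-0.0812, 0.1877×(-2.4135)=-0.4530, 0.2427×(-2.0426)=-0.4958.
Sum = -3.0994, so H' = 3.10.

3.10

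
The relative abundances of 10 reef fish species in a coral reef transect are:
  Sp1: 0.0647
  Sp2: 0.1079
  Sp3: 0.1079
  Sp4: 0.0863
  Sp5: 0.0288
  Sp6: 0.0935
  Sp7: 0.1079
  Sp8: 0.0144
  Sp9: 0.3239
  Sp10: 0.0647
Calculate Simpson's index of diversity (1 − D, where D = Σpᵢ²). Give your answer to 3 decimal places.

D = 0.0647² + 0.1079² + 0.1079² + 0.0863² + 0.0288² + 0.0935² + 0.1079² + 0.0144² + 0.3239² + 0.0647² = 0.00419 + 0.01164 + 0.01164 + 0.00745 + 0.00083 + 0.00874 + 0.01164 + 0.00021 + 0.10491 + 0.00419 = 0.16544 (working shown to 5 dp, full precision carried).
So 1 − D = 0.83456, i.e. 0.835 to 3 decimal places.

0.835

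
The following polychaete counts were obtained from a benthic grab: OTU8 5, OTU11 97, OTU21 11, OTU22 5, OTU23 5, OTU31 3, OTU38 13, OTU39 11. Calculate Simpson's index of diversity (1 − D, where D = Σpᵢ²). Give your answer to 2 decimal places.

0.56

Total N = 5+97+11+5+5+3+13+11 = 150, so the proportions are 0.0333, 0.6467, 0.0733, 0.0333, 0.0333, 0.02, 0.0867, 0.0733 (working shown to 4 dp, full precision carried).
D = 0.0333² + 0.6467² + 0.0733² + 0.0333² + 0.0333² + 0.02² + 0.0867² + 0.0733² = 0.0011 + 0.4182 + 0.0054 + 0.0011 + 0.0011 + 0.0004 + 0.0075 + 0.0054 = 0.4402.
So 1 − D = 0.5598, i.e. 0.56 to 2 decimal places.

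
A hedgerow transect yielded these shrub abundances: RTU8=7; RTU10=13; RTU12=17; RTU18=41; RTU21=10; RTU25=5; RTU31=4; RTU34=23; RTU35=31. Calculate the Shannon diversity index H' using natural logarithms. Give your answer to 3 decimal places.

Total N = 7+13+17+41+10+5+4+23+31 = 151, so the proportions are 0.04636, 0.08609, 0.11258, 0.27152, 0.06623, 0.03311, 0.02649, 0.15232, 0.2053 (working shown to 5 dp, full precision carried).
Each pᵢ ln pᵢ term: 0.04636×(-3.07137)=-0.14238, 0.08609×(-2.45233)=-0.21113, 0.11258×(-2.18407)=-0.24589, 0.27152×(-1.30371)=-0.35399, 0.06623×(-2.71469)=-0.17978, 0.03311×(-3.40784)=-0.11284, 0.02649×(-3.63099)=-0.09619, 0.15232×(-1.88179)=-0.28663, 0.2053×(-1.58329)=-0.32505.
Sum = -1.95387, so H' = 1.954.

1.954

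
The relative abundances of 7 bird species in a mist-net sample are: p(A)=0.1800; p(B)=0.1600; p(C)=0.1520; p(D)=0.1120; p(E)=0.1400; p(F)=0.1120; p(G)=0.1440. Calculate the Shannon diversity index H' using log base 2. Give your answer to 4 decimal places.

2.7886

Each pᵢ log₂ pᵢ term (working shown to 6 dp, full precision carried): 0.18×(-2.473931)=-0.445308, 0.16×(-2.643856)=-0.423017, 0.152×(-2.717857)=-0.413114, 0.112×(-3.158429)=-0.353744, 0.14×(-2.836501)=-0.397110, 0.112×(-3.158429)=-0.353744, 0.144×(-2.795859)=-0.402604.
Sum = -2.788641, so H' = 2.7886.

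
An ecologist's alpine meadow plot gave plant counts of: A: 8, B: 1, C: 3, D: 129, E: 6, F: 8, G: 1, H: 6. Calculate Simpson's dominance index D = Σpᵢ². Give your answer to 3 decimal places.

Total N = 8+1+3+129+6+8+1+6 = 162, so the proportions are 0.04938, 0.00617, 0.01852, 0.7963, 0.03704, 0.04938, 0.00617, 0.03704 (working shown to 5 dp, full precision carried).
D = 0.04938² + 0.00617² + 0.01852² + 0.7963² + 0.03704² + 0.04938² + 0.00617² + 0.03704² = 0.00244 + 0.00004 + 0.00034 + 0.63409 + 0.00137 + 0.00244 + 0.00004 + 0.00137 = 0.64213.
To 3 decimal places, D = 0.642.

0.642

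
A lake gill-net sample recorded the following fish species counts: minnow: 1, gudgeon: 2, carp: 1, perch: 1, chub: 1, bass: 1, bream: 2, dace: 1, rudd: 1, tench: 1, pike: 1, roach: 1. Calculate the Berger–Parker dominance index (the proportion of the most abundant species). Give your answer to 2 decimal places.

0.14

Total N = 1+2+1+1+1+1+2+1+1+1+1+1 = 14, so the proportions are 0.0714, 0.1429, 0.0714, 0.0714, 0.0714, 0.0714, 0.1429, 0.0714, 0.0714, 0.0714, 0.0714, 0.0714 (working shown to 4 dp, full precision carried).
The largest proportion is 0.1429, i.e. d = 0.14 to 2 decimal places.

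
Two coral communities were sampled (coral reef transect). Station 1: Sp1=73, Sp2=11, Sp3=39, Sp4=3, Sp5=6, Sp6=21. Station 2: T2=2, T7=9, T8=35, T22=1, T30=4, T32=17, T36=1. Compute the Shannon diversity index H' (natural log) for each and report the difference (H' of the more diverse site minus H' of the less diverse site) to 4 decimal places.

Station 1: N=153, proportions 0.477124, 0.071895, 0.254902, 0.019608, 0.039216, 0.137255, giving H' = 1.367427 (working shown to 6 dp, full precision carried).
Station 2: N=69, proportions 0.028986, 0.130435, 0.507246, 0.014493, 0.057971, 0.246377, 0.014493, giving H' = 1.345580.
Difference = |1.367427 − 1.345580| = 0.021847, i.e. 0.0218 to 4 decimal places.

0.0218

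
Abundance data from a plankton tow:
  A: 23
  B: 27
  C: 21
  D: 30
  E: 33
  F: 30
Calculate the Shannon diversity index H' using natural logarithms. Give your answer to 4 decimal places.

Total N = 23+27+21+30+33+30 = 164, so the proportions are 0.140244, 0.164634, 0.128049, 0.182927, 0.20122, 0.182927 (working shown to 6 dp, full precision carried).
Each pᵢ ln pᵢ term: 0.140244×(-1.964372)=-0.275491, 0.164634×(-1.804030)=-0.297005, 0.128049×(-2.055344)=-0.263184, 0.182927×(-1.698669)=-0.310732, 0.20122×(-1.603359)=-0.322627, 0.182927×(-1.698669)=-0.310732.
Sum = -1.779772, so H' = 1.7798.

1.7798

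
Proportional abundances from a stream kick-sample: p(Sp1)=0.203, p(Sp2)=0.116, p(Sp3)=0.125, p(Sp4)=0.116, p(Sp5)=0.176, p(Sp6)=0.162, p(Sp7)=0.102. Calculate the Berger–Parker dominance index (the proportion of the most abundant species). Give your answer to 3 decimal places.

The largest proportion is 0.203, i.e. d = 0.203 to 3 decimal places.

0.203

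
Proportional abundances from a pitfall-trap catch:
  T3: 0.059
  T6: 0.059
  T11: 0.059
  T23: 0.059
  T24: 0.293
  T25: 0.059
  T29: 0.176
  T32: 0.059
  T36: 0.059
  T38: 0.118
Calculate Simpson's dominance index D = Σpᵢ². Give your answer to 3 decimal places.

D = 0.059² + 0.059² + 0.059² + 0.059² + 0.293² + 0.059² + 0.176² + 0.059² + 0.059² + 0.118² = 0.00348 + 0.00348 + 0.00348 + 0.00348 + 0.08585 + 0.00348 + 0.03098 + 0.00348 + 0.00348 + 0.01392 = 0.15512 (working shown to 5 dp, full precision carried).
To 3 decimal places, D = 0.155.

0.155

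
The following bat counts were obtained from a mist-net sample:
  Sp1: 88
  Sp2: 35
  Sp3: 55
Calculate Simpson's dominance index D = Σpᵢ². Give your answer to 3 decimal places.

Total N = 88+35+55 = 178, so the proportions are 0.49438, 0.19663, 0.30899 (working shown to 5 dp, full precision carried).
D = 0.49438² + 0.19663² + 0.30899² = 0.24441 + 0.03866 + 0.09547 = 0.37855.
To 3 decimal places, D = 0.379.

0.379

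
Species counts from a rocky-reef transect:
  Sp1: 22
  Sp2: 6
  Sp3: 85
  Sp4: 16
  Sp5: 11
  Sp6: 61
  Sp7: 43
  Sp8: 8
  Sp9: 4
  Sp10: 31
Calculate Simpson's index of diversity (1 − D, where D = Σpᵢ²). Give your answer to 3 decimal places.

Total N = 22+6+85+16+11+61+43+8+4+31 = 287, so the proportions are 0.07666, 0.02091, 0.29617, 0.05575, 0.03833, 0.21254, 0.14983, 0.02787, 0.01394, 0.10801 (working shown to 5 dp, full precision carried).
D = 0.07666² + 0.02091² + 0.29617² + 0.05575² + 0.03833² + 0.21254² + 0.14983² + 0.02787² + 0.01394² + 0.10801² = 0.00588 + 0.00044 + 0.08772 + 0.00311 + 0.00147 + 0.04517 + 0.02245 + 0.00078 + 0.00019 + 0.01167 = 0.17887.
So 1 − D = 0.82113, i.e. 0.821 to 3 decimal places.

0.821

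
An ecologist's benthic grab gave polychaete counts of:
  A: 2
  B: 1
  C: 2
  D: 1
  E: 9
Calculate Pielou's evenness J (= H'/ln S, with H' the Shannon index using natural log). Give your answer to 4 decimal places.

Total N = 2+1+2+1+9 = 15, so the proportions are 0.133333, 0.066667, 0.133333, 0.066667, 0.6 (working shown to 6 dp, full precision carried).
H' = −Σ pᵢ ln pᵢ = −((-0.268654) + (-0.180537) + (-0.268654) + (-0.180537) + (-0.306495)) = 1.204876.
With S = 5 species, ln S = 1.609438, so J = 1.204876/1.609438 = 0.748632, i.e. 0.7486 to 4 decimal places.

0.7486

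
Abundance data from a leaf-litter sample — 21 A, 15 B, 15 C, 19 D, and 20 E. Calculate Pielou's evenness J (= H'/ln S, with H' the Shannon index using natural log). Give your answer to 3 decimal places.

Total N = 21+15+15+19+20 = 90, so the proportions are 0.23333, 0.16667, 0.16667, 0.21111, 0.22222 (working shown to 5 dp, full precision carried).
H' = −Σ pᵢ ln pᵢ = −((-0.33957) + (-0.29863) + (-0.29863) + (-0.32836) + (-0.33424)) = 1.59942.
With S = 5 species, ln S = 1.60944, so J = 1.59942/1.60944 = 0.99377, i.e. 0.994 to 3 decimal places.

0.994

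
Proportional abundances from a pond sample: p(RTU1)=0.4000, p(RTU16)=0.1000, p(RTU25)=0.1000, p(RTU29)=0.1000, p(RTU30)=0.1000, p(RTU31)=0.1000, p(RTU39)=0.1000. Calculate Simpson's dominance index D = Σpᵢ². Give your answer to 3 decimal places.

0.220

D = 0.4² + 0.1² + 0.1² + 0.1² + 0.1² + 0.1² + 0.1² = 0.16000 + 0.01000 + 0.01000 + 0.01000 + 0.01000 + 0.01000 + 0.01000 = 0.22000 (working shown to 5 dp, full precision carried).
To 3 decimal places, D = 0.220.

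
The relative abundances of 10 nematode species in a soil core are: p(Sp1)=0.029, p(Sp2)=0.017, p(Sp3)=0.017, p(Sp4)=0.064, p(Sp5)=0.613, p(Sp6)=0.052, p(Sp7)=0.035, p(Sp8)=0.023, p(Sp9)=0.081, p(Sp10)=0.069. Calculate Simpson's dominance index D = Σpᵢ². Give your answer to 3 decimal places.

D = 0.029² + 0.017² + 0.017² + 0.064² + 0.613² + 0.052² + 0.035² + 0.023² + 0.081² + 0.069² = 0.00084 + 0.00029 + 0.00029 + 0.00410 + 0.37577 + 0.00270 + 0.00123 + 0.00053 + 0.00656 + 0.00476 = 0.39706 (working shown to 5 dp, full precision carried).
To 3 decimal places, D = 0.397.

0.397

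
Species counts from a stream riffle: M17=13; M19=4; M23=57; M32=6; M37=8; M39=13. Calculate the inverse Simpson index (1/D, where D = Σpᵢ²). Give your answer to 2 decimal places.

Total N = 13+4+57+6+8+13 = 101, so the proportions are 0.12871, 0.0396, 0.56436, 0.05941, 0.07921, 0.12871 (working shown to 5 dp, full precision carried).
D = 0.12871² + 0.0396² + 0.56436² + 0.05941² + 0.07921² + 0.12871² = 0.01657 + 0.00157 + 0.31850 + 0.00353 + 0.00627 + 0.01657 = 0.36300.
So 1/D = 2.7548, i.e. 2.75 to 2 decimal places.

2.75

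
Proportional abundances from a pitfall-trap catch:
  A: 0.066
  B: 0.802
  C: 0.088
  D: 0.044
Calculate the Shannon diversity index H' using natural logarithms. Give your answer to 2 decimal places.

Each pᵢ ln pᵢ term (working shown to 4 dp, full precision carried): 0.066×(-2.7181)=-0.1794, 0.802×(-0.2206)=-0.1770, 0.088×(-2.4304)=-0.2139, 0.044×(-3.1236)=-0.1374.
Sum = -0.7077, so H' = 0.71.

0.71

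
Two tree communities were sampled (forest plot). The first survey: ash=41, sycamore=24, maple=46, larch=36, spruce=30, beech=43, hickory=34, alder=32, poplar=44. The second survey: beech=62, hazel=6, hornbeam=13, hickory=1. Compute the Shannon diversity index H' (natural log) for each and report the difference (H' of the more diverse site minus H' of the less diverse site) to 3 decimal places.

The first survey: N=330, proportions 0.12424, 0.07273, 0.13939, 0.10909, 0.09091, 0.1303, 0.10303, 0.09697, 0.13333, giving H' = 2.17871 (working shown to 5 dp, full precision carried).
The second survey: N=82, proportions 0.7561, 0.07317, 0.15854, 0.0122, giving H' = 0.74846.
Difference = |2.17871 − 0.74846| = 1.43025, i.e. 1.430 to 3 decimal places.

1.430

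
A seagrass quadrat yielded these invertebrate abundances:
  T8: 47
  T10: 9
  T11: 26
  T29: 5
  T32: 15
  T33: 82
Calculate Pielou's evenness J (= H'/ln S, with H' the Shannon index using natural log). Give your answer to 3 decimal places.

0.801

Total N = 47+9+26+5+15+82 = 184, so the proportions are 0.25543, 0.04891, 0.1413, 0.02717, 0.08152, 0.44565 (working shown to 5 dp, full precision carried).
H' = −Σ pᵢ ln pᵢ = −((-0.34861) + (-0.14761) + (-0.27651) + (-0.09798) + (-0.20437) + (-0.36018)) = 1.43525.
With S = 6 species, ln S = 1.79176, so J = 1.43525/1.79176 = 0.80103, i.e. 0.801 to 3 decimal places.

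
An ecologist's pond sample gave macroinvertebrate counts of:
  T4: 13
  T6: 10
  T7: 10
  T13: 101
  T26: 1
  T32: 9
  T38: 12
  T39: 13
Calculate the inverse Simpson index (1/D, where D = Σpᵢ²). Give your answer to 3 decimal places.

2.605

Total N = 13+10+10+101+1+9+12+13 = 169, so the proportions are 0.076923, 0.059172, 0.059172, 0.597633, 0.005917, 0.053254, 0.071006, 0.076923 (working shown to 6 dp, full precision carried).
D = 0.076923² + 0.059172² + 0.059172² + 0.597633² + 0.005917² + 0.053254² + 0.071006² + 0.076923² = 0.005917 + 0.003501 + 0.003501 + 0.357165 + 0.000035 + 0.002836 + 0.005042 + 0.005917 = 0.383915.
So 1/D = 2.60474, i.e. 2.605 to 3 decimal places.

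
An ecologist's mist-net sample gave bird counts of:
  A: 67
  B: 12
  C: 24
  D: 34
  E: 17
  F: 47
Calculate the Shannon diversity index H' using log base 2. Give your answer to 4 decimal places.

2.3624

Total N = 67+12+24+34+17+47 = 201, so the proportions are 0.333333, 0.059701, 0.119403, 0.169154, 0.084577, 0.233831 (working shown to 6 dp, full precision carried).
Each pᵢ log₂ pᵢ term: 0.333333×(-1.584963)=-0.528321, 0.059701×(-4.066089)=-0.242752, 0.119403×(-3.066089)=-0.366100, 0.169154×(-2.563589)=-0.433642, 0.084577×(-3.563589)=-0.301398, 0.233831×(-2.096463)=-0.490218.
Sum = -2.362430, so H' = 2.3624.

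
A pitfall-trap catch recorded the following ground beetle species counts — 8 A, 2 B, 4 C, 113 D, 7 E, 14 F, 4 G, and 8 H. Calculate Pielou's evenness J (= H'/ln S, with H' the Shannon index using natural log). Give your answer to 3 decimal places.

Total N = 8+2+4+113+7+14+4+8 = 160, so the proportions are 0.05, 0.0125, 0.025, 0.70625, 0.04375, 0.0875, 0.025, 0.05 (working shown to 5 dp, full precision carried).
H' = −Σ pᵢ ln pᵢ = −((-0.14979) + (-0.05478) + (-0.09222) + (-0.24562) + (-0.13691) + (-0.21316) + (-0.09222) + (-0.14979)) = 1.13448.
With S = 8 species, ln S = 2.07944, so J = 1.13448/2.07944 = 0.54557, i.e. 0.546 to 3 decimal places.

0.546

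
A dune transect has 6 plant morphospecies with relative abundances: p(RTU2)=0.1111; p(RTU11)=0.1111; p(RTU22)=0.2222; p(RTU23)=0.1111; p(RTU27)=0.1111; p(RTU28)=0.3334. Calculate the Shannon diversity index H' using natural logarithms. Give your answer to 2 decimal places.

1.68

Each pᵢ ln pᵢ term (working shown to 4 dp, full precision carried): 0.1111×(-2.1973)=-0.2441, 0.1111×(-2.1973)=-0.2441, 0.2222×(-1.5042)=-0.3342, 0.1111×(-2.1973)=-0.2441, 0.1111×(-2.1973)=-0.2441, 0.3334×(-1.0984)=-0.3662.
Sum = -1.6769, so H' = 1.68.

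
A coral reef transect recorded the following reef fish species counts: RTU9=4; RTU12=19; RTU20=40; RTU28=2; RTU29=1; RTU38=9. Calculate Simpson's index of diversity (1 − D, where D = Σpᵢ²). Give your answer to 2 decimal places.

0.63

Total N = 4+19+40+2+1+9 = 75, so the proportions are 0.0533, 0.2533, 0.5333, 0.0267, 0.0133, 0.12 (working shown to 4 dp, full precision carried).
D = 0.0533² + 0.2533² + 0.5333² + 0.0267² + 0.0133² + 0.12² = 0.0028 + 0.0642 + 0.2844 + 0.0007 + 0.0002 + 0.0144 = 0.3668.
So 1 − D = 0.6332, i.e. 0.63 to 2 decimal places.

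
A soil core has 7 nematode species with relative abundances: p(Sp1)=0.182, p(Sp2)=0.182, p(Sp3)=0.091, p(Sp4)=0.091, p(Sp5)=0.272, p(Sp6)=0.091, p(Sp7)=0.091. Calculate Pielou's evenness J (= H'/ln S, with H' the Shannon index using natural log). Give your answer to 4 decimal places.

H' = −Σ pᵢ ln pᵢ = −((-0.3100822) + (-0.3100822) + (-0.2181175) + (-0.2181175) + (-0.3541313) + (-0.2181175) + (-0.2181175)) = 1.8467658 (working shown to 7 dp, full precision carried).
With S = 7 species, ln S = 1.9459101, so J = 1.8467658/1.9459101 = 0.9490499, i.e. 0.9490 to 4 decimal places.

0.9490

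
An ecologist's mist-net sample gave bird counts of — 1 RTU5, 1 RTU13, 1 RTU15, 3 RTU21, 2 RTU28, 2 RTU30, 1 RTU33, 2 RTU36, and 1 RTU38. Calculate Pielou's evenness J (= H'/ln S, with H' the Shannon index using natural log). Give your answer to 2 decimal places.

Total N = 1+1+1+3+2+2+1+2+1 = 14, so the proportions are 0.0714, 0.0714, 0.0714, 0.2143, 0.1429, 0.1429, 0.0714, 0.1429, 0.0714 (working shown to 4 dp, full precision carried).
H' = −Σ pᵢ ln pᵢ = −((-0.1885) + (-0.1885) + (-0.1885) + (-0.3301) + (-0.2780) + (-0.2780) + (-0.1885) + (-0.2780) + (-0.1885)) = 2.1066.
With S = 9 species, ln S = 2.1972, so J = 2.1066/2.1972 = 0.9587, i.e. 0.96 to 2 decimal places.

0.96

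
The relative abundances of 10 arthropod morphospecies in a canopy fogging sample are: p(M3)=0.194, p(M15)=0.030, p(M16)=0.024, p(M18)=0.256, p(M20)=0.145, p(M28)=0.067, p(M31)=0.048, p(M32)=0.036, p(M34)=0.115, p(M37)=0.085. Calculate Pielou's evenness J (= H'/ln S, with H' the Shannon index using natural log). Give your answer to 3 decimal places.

0.889

H' = −Σ pᵢ ln pᵢ = −((-0.31814) + (-0.10520) + (-0.08951) + (-0.34882) + (-0.28000) + (-0.18111) + (-0.14575) + (-0.11967) + (-0.24872) + (-0.20953)) = 2.04646 (working shown to 5 dp, full precision carried).
With S = 10 species, ln S = 2.30259, so J = 2.04646/2.30259 = 0.88877, i.e. 0.889 to 3 decimal places.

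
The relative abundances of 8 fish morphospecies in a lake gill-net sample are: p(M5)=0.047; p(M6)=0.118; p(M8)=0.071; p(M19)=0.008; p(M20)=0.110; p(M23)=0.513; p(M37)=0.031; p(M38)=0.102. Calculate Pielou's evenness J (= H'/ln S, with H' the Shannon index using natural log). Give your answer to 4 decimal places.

0.7445

H' = −Σ pᵢ ln pᵢ = −((-0.143708) + (-0.252174) + (-0.187800) + (-0.038627) + (-0.242800) + (-0.342417) + (-0.107687) + (-0.232844)) = 1.548057 (working shown to 6 dp, full precision carried).
With S = 8 species, ln S = 2.079442, so J = 1.548057/2.079442 = 0.744458, i.e. 0.7445 to 4 decimal places.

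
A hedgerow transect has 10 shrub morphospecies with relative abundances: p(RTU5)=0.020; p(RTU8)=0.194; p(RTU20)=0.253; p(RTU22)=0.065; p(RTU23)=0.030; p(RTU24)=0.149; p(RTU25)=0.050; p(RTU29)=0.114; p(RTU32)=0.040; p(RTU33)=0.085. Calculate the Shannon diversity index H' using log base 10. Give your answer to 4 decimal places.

Each pᵢ log₁₀ pᵢ term (working shown to 6 dp, full precision carried): 0.02×(-1.698970)=-0.033979, 0.194×(-0.712198)=-0.138166, 0.253×(-0.596879)=-0.151011, 0.065×(-1.187087)=-0.077161, 0.03×(-1.522879)=-0.045686, 0.149×(-0.826814)=-0.123195, 0.05×(-1.301030)=-0.065051, 0.114×(-0.943095)=-0.107513, 0.04×(-1.397940)=-0.055918, 0.085×(-1.070581)=-0.090999.
Sum = -0.888680, so H' = 0.8887.

0.8887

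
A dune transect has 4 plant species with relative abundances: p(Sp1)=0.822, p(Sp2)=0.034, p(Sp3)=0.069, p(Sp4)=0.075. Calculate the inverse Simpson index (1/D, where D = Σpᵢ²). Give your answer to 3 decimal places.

D = 0.822² + 0.034² + 0.069² + 0.075² = 0.675684 + 0.001156 + 0.004761 + 0.005625 = 0.687226 (working shown to 6 dp, full precision carried).
So 1/D = 1.45513, i.e. 1.455 to 3 decimal places.

1.455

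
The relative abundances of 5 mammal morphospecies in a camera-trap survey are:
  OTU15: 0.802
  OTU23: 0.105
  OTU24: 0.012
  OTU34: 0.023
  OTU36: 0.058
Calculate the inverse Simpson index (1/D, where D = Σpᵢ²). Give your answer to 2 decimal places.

1.52

D = 0.802² + 0.105² + 0.012² + 0.023² + 0.058² = 0.64320 + 0.01102 + 0.00014 + 0.00053 + 0.00336 = 0.65827 (working shown to 5 dp, full precision carried).
So 1/D = 1.5191, i.e. 1.52 to 2 decimal places.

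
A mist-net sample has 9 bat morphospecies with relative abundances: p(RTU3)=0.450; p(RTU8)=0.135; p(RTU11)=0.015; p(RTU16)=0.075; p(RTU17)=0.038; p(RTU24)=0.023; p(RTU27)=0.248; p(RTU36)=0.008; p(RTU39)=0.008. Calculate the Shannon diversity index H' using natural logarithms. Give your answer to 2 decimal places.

1.52

Each pᵢ ln pᵢ term (working shown to 4 dp, full precision carried): 0.45×(-0.7985)=-0.3593, 0.135×(-2.0025)=-0.2703, 0.015×(-4.1997)=-0.0630, 0.075×(-2.5903)=-0.1943, 0.038×(-3.2702)=-0.1243, 0.023×(-3.7723)=-0.0868, 0.248×(-1.3943)=-0.3458, 0.008×(-4.8283)=-0.0386, 0.008×(-4.8283)=-0.0386.
Sum = -1.5210, so H' = 1.52.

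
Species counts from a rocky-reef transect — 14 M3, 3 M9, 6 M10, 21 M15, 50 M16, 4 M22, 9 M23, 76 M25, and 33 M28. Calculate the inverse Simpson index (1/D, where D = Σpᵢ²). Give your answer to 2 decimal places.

4.60

Total N = 14+3+6+21+50+4+9+76+33 = 216, so the proportions are 0.064815, 0.013889, 0.027778, 0.097222, 0.231481, 0.018519, 0.041667, 0.351852, 0.152778 (working shown to 6 dp, full precision carried).
D = 0.064815² + 0.013889² + 0.027778² + 0.097222² + 0.231481² + 0.018519² + 0.041667² + 0.351852² + 0.152778² = 0.004201 + 0.000193 + 0.000772 + 0.009452 + 0.053584 + 0.000343 + 0.001736 + 0.123800 + 0.023341 = 0.217421.
So 1/D = 4.5994, i.e. 4.60 to 2 decimal places.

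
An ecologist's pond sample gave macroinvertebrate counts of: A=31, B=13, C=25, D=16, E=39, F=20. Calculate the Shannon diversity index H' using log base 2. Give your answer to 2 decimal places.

2.49

Total N = 31+13+25+16+39+20 = 144, so the proportions are 0.2153, 0.0903, 0.1736, 0.1111, 0.2708, 0.1389 (working shown to 4 dp, full precision carried).
Each pᵢ log₂ pᵢ term: 0.2153×(-2.2157)=-0.4770, 0.0903×(-3.4695)=-0.3132, 0.1736×(-2.5261)=-0.4386, 0.1111×(-3.1699)=-0.3522, 0.2708×(-1.8845)=-0.5104, 0.1389×(-2.8480)=-0.3956.
Sum = -2.4869, so H' = 2.49.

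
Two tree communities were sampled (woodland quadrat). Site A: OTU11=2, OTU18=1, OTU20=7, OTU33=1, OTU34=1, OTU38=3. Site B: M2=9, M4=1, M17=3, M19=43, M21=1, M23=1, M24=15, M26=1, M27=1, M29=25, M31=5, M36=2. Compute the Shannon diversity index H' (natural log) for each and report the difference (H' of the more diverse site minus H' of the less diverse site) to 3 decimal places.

0.238

Site A: N=15, proportions 0.133333, 0.066667, 0.466667, 0.066667, 0.066667, 0.2, giving H' = 1.487817 (working shown to 6 dp, full precision carried).
Site B: N=107, proportions 0.084112, 0.009346, 0.028037, 0.401869, 0.009346, 0.009346, 0.140187, 0.009346, 0.009346, 0.233645, 0.046729, 0.018692, giving H' = 1.725833.
Difference = |1.487817 − 1.725833| = 0.238016, i.e. 0.238 to 3 decimal places.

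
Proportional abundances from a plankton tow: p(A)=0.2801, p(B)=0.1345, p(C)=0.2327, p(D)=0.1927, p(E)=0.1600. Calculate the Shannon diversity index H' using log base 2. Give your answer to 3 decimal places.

Each pᵢ log₂ pᵢ term (working shown to 5 dp, full precision carried): 0.2801×(-1.83599)=-0.51426, 0.1345×(-2.89432)=-0.38929, 0.2327×(-2.10346)=-0.48947, 0.1927×(-2.37557)=-0.45777, 0.16×(-2.64386)=-0.42302.
Sum = -2.27381, so H' = 2.274.

2.274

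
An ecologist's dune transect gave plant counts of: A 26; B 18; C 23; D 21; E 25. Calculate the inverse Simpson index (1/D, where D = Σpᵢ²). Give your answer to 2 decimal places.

4.92

Total N = 26+18+23+21+25 = 113, so the proportions are 0.230088, 0.159292, 0.20354, 0.185841, 0.221239 (working shown to 6 dp, full precision carried).
D = 0.230088² + 0.159292² + 0.20354² + 0.185841² + 0.221239² = 0.052941 + 0.025374 + 0.041428 + 0.034537 + 0.048947 = 0.203227.
So 1/D = 4.9206, i.e. 4.92 to 2 decimal places.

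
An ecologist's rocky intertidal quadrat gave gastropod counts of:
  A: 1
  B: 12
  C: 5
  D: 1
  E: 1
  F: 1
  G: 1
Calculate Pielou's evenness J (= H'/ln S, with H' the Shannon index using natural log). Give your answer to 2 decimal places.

0.70

Total N = 1+12+5+1+1+1+1 = 22, so the proportions are 0.0455, 0.5455, 0.2273, 0.0455, 0.0455, 0.0455, 0.0455 (working shown to 4 dp, full precision carried).
H' = −Σ pᵢ ln pᵢ = −((-0.1405) + (-0.3306) + (-0.3367) + (-0.1405) + (-0.1405) + (-0.1405) + (-0.1405)) = 1.3699.
With S = 7 species, ln S = 1.9459, so J = 1.3699/1.9459 = 0.7040, i.e. 0.70 to 2 decimal places.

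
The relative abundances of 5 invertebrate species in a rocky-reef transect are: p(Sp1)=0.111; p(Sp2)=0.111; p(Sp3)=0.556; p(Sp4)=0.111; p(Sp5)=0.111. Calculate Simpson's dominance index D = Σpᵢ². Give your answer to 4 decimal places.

D = 0.111² + 0.111² + 0.556² + 0.111² + 0.111² = 0.012321 + 0.012321 + 0.309136 + 0.012321 + 0.012321 = 0.358420 (working shown to 6 dp, full precision carried).
To 4 decimal places, D = 0.3584.

0.3584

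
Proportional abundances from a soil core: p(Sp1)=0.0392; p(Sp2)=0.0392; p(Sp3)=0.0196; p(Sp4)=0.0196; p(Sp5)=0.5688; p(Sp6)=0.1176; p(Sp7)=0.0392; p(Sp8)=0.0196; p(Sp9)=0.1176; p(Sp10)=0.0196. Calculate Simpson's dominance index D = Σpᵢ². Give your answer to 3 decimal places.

D = 0.0392² + 0.0392² + 0.0196² + 0.0196² + 0.5688² + 0.1176² + 0.0392² + 0.0196² + 0.1176² + 0.0196² = 0.00154 + 0.00154 + 0.00038 + 0.00038 + 0.32353 + 0.01383 + 0.00154 + 0.00038 + 0.01383 + 0.00038 = 0.35734 (working shown to 5 dp, full precision carried).
To 3 decimal places, D = 0.357.

0.357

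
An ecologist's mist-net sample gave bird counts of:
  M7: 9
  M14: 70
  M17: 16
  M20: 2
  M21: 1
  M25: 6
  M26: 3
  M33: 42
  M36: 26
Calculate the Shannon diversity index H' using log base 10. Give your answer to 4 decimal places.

Total N = 9+70+16+2+1+6+3+42+26 = 175, so the proportions are 0.051429, 0.4, 0.091429, 0.011429, 0.005714, 0.034286, 0.017143, 0.24, 0.148571 (working shown to 6 dp, full precision carried).
Each pᵢ log₁₀ pᵢ term: 0.051429×(-1.288796)=-0.066281, 0.4×(-0.397940)=-0.159176, 0.091429×(-1.038918)=-0.094987, 0.011429×(-1.942008)=-0.022194, 0.005714×(-2.243038)=-0.012817, 0.034286×(-1.464887)=-0.050225, 0.017143×(-1.765917)=-0.030273, 0.24×(-0.619789)=-0.148749, 0.148571×(-0.828065)=-0.123027.
Sum = -0.707729, so H' = 0.7077.

0.7077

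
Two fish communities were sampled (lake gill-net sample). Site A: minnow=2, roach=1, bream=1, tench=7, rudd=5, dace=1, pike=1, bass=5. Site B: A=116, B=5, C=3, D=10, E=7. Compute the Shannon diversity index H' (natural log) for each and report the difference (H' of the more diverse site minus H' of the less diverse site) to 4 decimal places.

Site A: N=23, proportions 0.086957, 0.043478, 0.043478, 0.304348, 0.217391, 0.043478, 0.043478, 0.217391, giving H' = 1.783231 (working shown to 6 dp, full precision carried).
Site B: N=141, proportions 0.822695, 0.035461, 0.021277, 0.070922, 0.049645, giving H' = 0.697648.
Difference = |1.783231 − 0.697648| = 1.085583, i.e. 1.0856 to 4 decimal places.

1.0856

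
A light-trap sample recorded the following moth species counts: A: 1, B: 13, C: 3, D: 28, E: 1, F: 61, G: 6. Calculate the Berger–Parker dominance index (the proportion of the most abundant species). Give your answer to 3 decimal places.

Total N = 1+13+3+28+1+61+6 = 113, so the proportions are 0.00885, 0.11504, 0.02655, 0.24779, 0.00885, 0.53982, 0.0531 (working shown to 5 dp, full precision carried).
The largest proportion is 0.53982, i.e. d = 0.540 to 3 decimal places.

0.540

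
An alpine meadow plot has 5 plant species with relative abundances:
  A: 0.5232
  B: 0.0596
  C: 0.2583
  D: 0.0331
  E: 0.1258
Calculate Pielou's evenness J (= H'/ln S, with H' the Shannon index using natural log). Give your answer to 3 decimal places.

H' = −Σ pᵢ ln pᵢ = −((-0.33892) + (-0.16808) + (-0.34964) + (-0.11281) + (-0.26079)) = 1.23025 (working shown to 5 dp, full precision carried).
With S = 5 species, ln S = 1.60944, so J = 1.23025/1.60944 = 0.76440, i.e. 0.764 to 3 decimal places.

0.764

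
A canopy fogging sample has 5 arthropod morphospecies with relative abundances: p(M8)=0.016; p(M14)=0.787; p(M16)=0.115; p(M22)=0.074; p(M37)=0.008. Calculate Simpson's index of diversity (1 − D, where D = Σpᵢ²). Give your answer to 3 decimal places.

D = 0.016² + 0.787² + 0.115² + 0.074² + 0.008² = 0.00026 + 0.61937 + 0.01323 + 0.00548 + 0.00006 = 0.63839 (working shown to 5 dp, full precision carried).
So 1 − D = 0.36161, i.e. 0.362 to 3 decimal places.

0.362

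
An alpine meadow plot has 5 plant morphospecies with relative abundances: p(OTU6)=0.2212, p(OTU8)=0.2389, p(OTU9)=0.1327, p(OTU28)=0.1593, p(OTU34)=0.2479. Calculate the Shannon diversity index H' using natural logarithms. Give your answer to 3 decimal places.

Each pᵢ ln pᵢ term (working shown to 5 dp, full precision carried): 0.2212×(-1.50869)=-0.33372, 0.2389×(-1.43171)=-0.34204, 0.1327×(-2.01966)=-0.26801, 0.1593×(-1.83697)=-0.29263, 0.2479×(-1.39473)=-0.34575.
Sum = -1.58215, so H' = 1.582.

1.582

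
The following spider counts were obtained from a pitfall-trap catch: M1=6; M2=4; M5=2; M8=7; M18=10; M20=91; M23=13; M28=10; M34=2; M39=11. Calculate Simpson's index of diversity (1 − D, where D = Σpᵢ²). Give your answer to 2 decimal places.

Total N = 6+4+2+7+10+91+13+10+2+11 = 156, so the proportions are 0.0385, 0.0256, 0.0128, 0.0449, 0.0641, 0.5833, 0.0833, 0.0641, 0.0128, 0.0705 (working shown to 4 dp, full precision carried).
D = 0.0385² + 0.0256² + 0.0128² + 0.0449² + 0.0641² + 0.5833² + 0.0833² + 0.0641² + 0.0128² + 0.0705² = 0.0015 + 0.0007 + 0.0002 + 0.0020 + 0.0041 + 0.3403 + 0.0069 + 0.0041 + 0.0002 + 0.0050 = 0.3649.
So 1 − D = 0.6351, i.e. 0.64 to 2 decimal places.

0.64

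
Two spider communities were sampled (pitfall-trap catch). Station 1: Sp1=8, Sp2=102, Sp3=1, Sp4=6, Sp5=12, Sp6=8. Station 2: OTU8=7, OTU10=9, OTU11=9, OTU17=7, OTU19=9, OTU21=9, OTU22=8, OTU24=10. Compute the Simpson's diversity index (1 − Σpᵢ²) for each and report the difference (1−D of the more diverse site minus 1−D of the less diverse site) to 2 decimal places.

0.44

Station 1: N=137, proportions 0.0584, 0.7445, 0.0073, 0.0438, 0.0876, 0.0584, giving 1−D = 0.4292 (working shown to 4 dp, full precision carried).
Station 2: N=68, proportions 0.1029, 0.1324, 0.1324, 0.1029, 0.1324, 0.1324, 0.1176, 0.1471, giving 1−D = 0.8733.
Difference = |0.4292 − 0.8733| = 0.4441, i.e. 0.44 to 2 decimal places.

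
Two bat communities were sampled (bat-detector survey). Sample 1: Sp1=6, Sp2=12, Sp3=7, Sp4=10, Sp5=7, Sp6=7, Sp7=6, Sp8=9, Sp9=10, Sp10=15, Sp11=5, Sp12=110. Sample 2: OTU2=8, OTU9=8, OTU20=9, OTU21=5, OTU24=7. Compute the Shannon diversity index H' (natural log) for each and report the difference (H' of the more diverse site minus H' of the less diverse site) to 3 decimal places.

0.179

Sample 1: N=204, proportions 0.029412, 0.058824, 0.034314, 0.04902, 0.034314, 0.034314, 0.029412, 0.044118, 0.04902, 0.073529, 0.02451, 0.539216, giving H' = 1.770416 (working shown to 6 dp, full precision carried).
Sample 2: N=37, proportions 0.216216, 0.216216, 0.243243, 0.135135, 0.189189, giving H' = 1.591603.
Difference = |1.770416 − 1.591603| = 0.178813, i.e. 0.179 to 3 decimal places.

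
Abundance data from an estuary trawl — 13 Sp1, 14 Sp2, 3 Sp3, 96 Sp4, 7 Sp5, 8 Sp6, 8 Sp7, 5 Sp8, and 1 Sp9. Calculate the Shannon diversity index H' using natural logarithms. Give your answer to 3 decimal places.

Total N = 13+14+3+96+7+8+8+5+1 = 155, so the proportions are 0.08387, 0.09032, 0.01935, 0.61935, 0.04516, 0.05161, 0.05161, 0.03226, 0.00645 (working shown to 5 dp, full precision carried).
Each pᵢ ln pᵢ term: 0.08387×(-2.47848)=-0.20787, 0.09032×(-2.40437)=-0.21717, 0.01935×(-3.94481)=-0.07635, 0.61935×(-0.47908)=-0.29672, 0.04516×(-3.09751)=-0.13989, 0.05161×(-2.96398)=-0.15298, 0.05161×(-2.96398)=-0.15298, 0.03226×(-3.43399)=-0.11077, 0.00645×(-5.04343)=-0.03254.
Sum = -1.38727, so H' = 1.387.

1.387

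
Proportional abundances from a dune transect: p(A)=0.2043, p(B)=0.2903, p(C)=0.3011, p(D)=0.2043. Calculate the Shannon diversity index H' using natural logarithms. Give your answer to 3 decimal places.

Each pᵢ ln pᵢ term (working shown to 5 dp, full precision carried): 0.2043×(-1.58817)=-0.32446, 0.2903×(-1.23684)=-0.35905, 0.3011×(-1.20031)=-0.36141, 0.2043×(-1.58817)=-0.32446.
Sum = -1.36939, so H' = 1.369.

1.369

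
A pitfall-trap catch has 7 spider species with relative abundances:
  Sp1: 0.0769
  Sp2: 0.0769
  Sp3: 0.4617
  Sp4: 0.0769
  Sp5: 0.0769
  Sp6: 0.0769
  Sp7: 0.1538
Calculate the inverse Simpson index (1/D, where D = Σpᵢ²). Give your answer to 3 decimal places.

D = 0.0769² + 0.0769² + 0.4617² + 0.0769² + 0.0769² + 0.0769² + 0.1538² = 0.0059136 + 0.0059136 + 0.2131669 + 0.0059136 + 0.0059136 + 0.0059136 + 0.0236544 = 0.2663894 (working shown to 7 dp, full precision carried).
So 1/D = 3.75390, i.e. 3.754 to 3 decimal places.

3.754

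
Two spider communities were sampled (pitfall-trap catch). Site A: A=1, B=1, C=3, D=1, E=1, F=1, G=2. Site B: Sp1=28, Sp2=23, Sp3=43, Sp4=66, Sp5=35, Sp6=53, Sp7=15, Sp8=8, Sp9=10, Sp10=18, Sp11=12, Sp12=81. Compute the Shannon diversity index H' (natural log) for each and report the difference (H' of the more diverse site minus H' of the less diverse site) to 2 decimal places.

0.42

Site A: N=10, proportions 0.1, 0.1, 0.3, 0.1, 0.1, 0.1, 0.2, giving H' = 1.834372 (working shown to 6 dp, full precision carried).
Site B: N=392, proportions 0.071429, 0.058673, 0.109694, 0.168367, 0.089286, 0.135204, 0.038265, 0.020408, 0.02551, 0.045918, 0.030612, 0.206633, giving H' = 2.255426.
Difference = |1.834372 − 2.255426| = 0.421054, i.e. 0.42 to 2 decimal places.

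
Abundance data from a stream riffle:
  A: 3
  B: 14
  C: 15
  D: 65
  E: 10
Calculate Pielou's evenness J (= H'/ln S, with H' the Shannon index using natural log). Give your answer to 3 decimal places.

0.725

Total N = 3+14+15+65+10 = 107, so the proportions are 0.02804, 0.13084, 0.14019, 0.60748, 0.09346 (working shown to 5 dp, full precision carried).
H' = −Σ pᵢ ln pᵢ = −((-0.10021) + (-0.26610) + (-0.27544) + (-0.30279) + (-0.22152)) = 1.16606.
With S = 5 species, ln S = 1.60944, so J = 1.16606/1.60944 = 0.72451, i.e. 0.725 to 3 decimal places.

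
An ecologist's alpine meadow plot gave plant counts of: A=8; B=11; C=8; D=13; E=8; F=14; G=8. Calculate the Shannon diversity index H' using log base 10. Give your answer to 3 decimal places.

Total N = 8+11+8+13+8+14+8 = 70, so the proportions are 0.11429, 0.15714, 0.11429, 0.18571, 0.11429, 0.2, 0.11429 (working shown to 5 dp, full precision carried).
Each pᵢ log₁₀ pᵢ term: 0.11429×(-0.94201)=-0.10766, 0.15714×(-0.80371)=-0.12630, 0.11429×(-0.94201)=-0.10766, 0.18571×(-0.73115)=-0.13579, 0.11429×(-0.94201)=-0.10766, 0.2×(-0.69897)=-0.13979, 0.11429×(-0.94201)=-0.10766.
Sum = -0.83251, so H' = 0.833.

0.833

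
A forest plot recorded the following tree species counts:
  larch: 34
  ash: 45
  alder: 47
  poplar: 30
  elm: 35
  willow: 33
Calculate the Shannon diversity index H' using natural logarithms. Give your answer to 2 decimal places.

Total N = 34+45+47+30+35+33 = 224, so the proportions are 0.1518, 0.2009, 0.2098, 0.1339, 0.1562, 0.1473 (working shown to 4 dp, full precision carried).
Each pᵢ ln pᵢ term: 0.1518×(-1.8853)=-0.2862, 0.2009×(-1.6050)=-0.3224, 0.2098×(-1.5615)=-0.3276, 0.1339×(-2.0104)=-0.2693, 0.1562×(-1.8563)=-0.2900, 0.1473×(-1.9151)=-0.2821.
Sum = -1.7777, so H' = 1.78.

1.78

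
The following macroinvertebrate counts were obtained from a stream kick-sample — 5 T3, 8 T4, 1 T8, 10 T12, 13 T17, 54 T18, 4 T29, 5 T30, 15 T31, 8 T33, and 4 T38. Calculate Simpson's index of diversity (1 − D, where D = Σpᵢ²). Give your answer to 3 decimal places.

Total N = 5+8+1+10+13+54+4+5+15+8+4 = 127, so the proportions are 0.03937, 0.062992, 0.007874, 0.07874, 0.102362, 0.425197, 0.031496, 0.03937, 0.11811, 0.062992, 0.031496 (working shown to 6 dp, full precision carried).
D = 0.03937² + 0.062992² + 0.007874² + 0.07874² + 0.102362² + 0.425197² + 0.031496² + 0.03937² + 0.11811² + 0.062992² + 0.031496² = 0.001550 + 0.003968 + 0.000062 + 0.006200 + 0.010478 + 0.180792 + 0.000992 + 0.001550 + 0.013950 + 0.003968 + 0.000992 = 0.224502.
So 1 − D = 0.775498, i.e. 0.775 to 3 decimal places.

0.775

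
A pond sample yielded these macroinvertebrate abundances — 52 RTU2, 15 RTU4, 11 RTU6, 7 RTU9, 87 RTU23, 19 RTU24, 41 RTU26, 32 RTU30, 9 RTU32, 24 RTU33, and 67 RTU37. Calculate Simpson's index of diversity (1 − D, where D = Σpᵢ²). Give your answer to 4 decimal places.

0.8575

Total N = 52+15+11+7+87+19+41+32+9+24+67 = 364, so the proportions are 0.142857, 0.041209, 0.03022, 0.019231, 0.239011, 0.052198, 0.112637, 0.087912, 0.024725, 0.065934, 0.184066 (working shown to 6 dp, full precision carried).
D = 0.142857² + 0.041209² + 0.03022² + 0.019231² + 0.239011² + 0.052198² + 0.112637² + 0.087912² + 0.024725² + 0.065934² + 0.184066² = 0.020408 + 0.001698 + 0.000913 + 0.000370 + 0.057126 + 0.002725 + 0.012687 + 0.007729 + 0.000611 + 0.004347 + 0.033880 = 0.142495.
So 1 − D = 0.857505, i.e. 0.8575 to 4 decimal places.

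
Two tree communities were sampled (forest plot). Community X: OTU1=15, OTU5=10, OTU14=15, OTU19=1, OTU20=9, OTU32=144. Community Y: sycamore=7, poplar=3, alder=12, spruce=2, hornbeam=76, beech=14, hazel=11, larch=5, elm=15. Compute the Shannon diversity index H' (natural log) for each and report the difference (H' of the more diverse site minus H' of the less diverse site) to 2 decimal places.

Community X: N=194, proportions 0.0773, 0.0515, 0.0773, 0.0052, 0.0464, 0.7423, giving H' = 0.9395 (working shown to 4 dp, full precision carried).
Community Y: N=145, proportions 0.0483, 0.0207, 0.0828, 0.0138, 0.5241, 0.0966, 0.0759, 0.0345, 0.1034, giving H' = 1.6026.
Difference = |0.9395 − 1.6026| = 0.6631, i.e. 0.66 to 2 decimal places.

0.66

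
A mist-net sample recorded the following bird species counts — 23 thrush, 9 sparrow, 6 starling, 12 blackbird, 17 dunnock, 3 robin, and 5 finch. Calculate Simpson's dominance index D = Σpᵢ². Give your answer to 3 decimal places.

0.198

Total N = 23+9+6+12+17+3+5 = 75, so the proportions are 0.30667, 0.12, 0.08, 0.16, 0.22667, 0.04, 0.06667 (working shown to 5 dp, full precision carried).
D = 0.30667² + 0.12² + 0.08² + 0.16² + 0.22667² + 0.04² + 0.06667² = 0.09404 + 0.01440 + 0.00640 + 0.02560 + 0.05138 + 0.00160 + 0.00444 = 0.19787.
To 3 decimal places, D = 0.198.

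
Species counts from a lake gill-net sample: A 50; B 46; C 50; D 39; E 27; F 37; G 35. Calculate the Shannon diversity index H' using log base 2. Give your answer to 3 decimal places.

Total N = 50+46+50+39+27+37+35 = 284, so the proportions are 0.17606, 0.16197, 0.17606, 0.13732, 0.09507, 0.13028, 0.12324 (working shown to 5 dp, full precision carried).
Each pᵢ log₂ pᵢ term: 0.17606×(-2.50589)=-0.44118, 0.16197×(-2.62619)=-0.42537, 0.17606×(-2.50589)=-0.44118, 0.13732×(-2.86434)=-0.39334, 0.09507×(-3.39486)=-0.32275, 0.13028×(-2.94029)=-0.38307, 0.12324×(-3.02046)=-0.37224.
Sum = -2.77912, so H' = 2.779.

2.779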